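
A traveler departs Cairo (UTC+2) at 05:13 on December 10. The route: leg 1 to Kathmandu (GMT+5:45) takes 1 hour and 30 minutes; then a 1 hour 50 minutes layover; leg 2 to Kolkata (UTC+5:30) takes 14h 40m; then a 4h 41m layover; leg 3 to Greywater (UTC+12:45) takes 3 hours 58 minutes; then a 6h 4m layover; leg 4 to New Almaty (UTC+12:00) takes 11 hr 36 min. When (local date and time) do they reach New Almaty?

11:32 on Dec 12

Convert departure to UTC: 05:13 − 2:00 = 03:13 UTC on Dec 10.
Add 1 hour 30 minutes leg 1 → 04:43 UTC.
Add 1 hour and 50 minutes layover in Kathmandu → 06:33 UTC.
Add 14 hours 40 minutes leg 2 → 21:13 UTC.
Add 4 hours and 41 minutes layover in Kolkata → 01:54 UTC (Dec 11).
Add 3 hours and 58 minutes leg 3 → 05:52 UTC.
Add 6 hours and 4 minutes layover in Greywater → 11:56 UTC.
Add 11 hours 36 minutes leg 4 → 23:32 UTC.
New Almaty is UTC+12:00, so local arrival = 23:32 + 12:00 = 11:32 on Dec 12.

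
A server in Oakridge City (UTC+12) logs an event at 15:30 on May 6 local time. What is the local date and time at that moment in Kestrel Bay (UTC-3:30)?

00:00 on May 6

In UTC: 15:30 − 12:00 = 03:30 on May 6.
Kestrel Bay is UTC−3:30: 03:30 − 3:30 = 00:00 on May 6.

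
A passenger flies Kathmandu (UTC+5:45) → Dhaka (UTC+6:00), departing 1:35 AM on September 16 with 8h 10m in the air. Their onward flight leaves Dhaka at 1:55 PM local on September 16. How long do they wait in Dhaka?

3 hours 55 minutes

Convert departure to UTC: 1:35 AM − 5:45 = 7:50 PM UTC on Sep 15.
Add 8 hours and 10 minutes flight time → 4:00 AM UTC (Sep 16).
Dhaka is UTC+6:00, so local arrival = 4:00 AM + 6:00 = 10:00 AM on Sep 16.
Layover = 1:55 PM − 10:00 AM = 3 hours 55 minutes.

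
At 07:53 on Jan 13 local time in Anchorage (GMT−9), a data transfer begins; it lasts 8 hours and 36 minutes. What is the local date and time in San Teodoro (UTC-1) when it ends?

San Teodoro is 8:00 ahead of Anchorage.
After 8 hours 36 minutes it is 16:29 in Anchorage.
Shift by the zone difference: 16:29 + 8:00 = 00:29 on Jan 14 in San Teodoro.

00:29 on January 14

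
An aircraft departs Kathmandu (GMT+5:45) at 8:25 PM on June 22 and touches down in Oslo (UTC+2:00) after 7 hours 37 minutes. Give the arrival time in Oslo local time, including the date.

12:17 AM on Jun 23

Convert departure to UTC: 8:25 PM − 5:45 = 2:40 PM UTC on Jun 22.
Add 7 hours 37 minutes travel time → 10:17 PM UTC.
Oslo is UTC+2:00, so local arrival = 10:17 PM + 2:00 = 12:17 AM on Jun 23.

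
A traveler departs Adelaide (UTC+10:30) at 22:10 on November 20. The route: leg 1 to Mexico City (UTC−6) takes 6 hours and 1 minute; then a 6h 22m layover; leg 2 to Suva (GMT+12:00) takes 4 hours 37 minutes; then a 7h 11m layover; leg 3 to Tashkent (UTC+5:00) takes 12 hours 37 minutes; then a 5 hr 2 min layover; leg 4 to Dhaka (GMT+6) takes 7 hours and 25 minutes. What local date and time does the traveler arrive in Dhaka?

Convert departure to UTC: 22:10 − 10:30 = 11:40 UTC on Nov 20.
Add 6 hours and 1 minute leg 1 → 17:41 UTC.
Add 6 hours and 22 minutes layover in Mexico City → 00:03 UTC (Nov 21).
Add 4 hours and 37 minutes leg 2 → 04:40 UTC.
Add 7 hours 11 minutes layover in Suva → 11:51 UTC.
Add 12 hours and 37 minutes leg 3 → 00:28 UTC (Nov 22).
Add 5 hours 2 minutes layover in Tashkent → 05:30 UTC.
Add 7 hours 25 minutes leg 4 → 12:55 UTC.
Dhaka is UTC+6:00, so local arrival = 12:55 + 6:00 = 18:55 on Nov 22.

18:55 on Nov 22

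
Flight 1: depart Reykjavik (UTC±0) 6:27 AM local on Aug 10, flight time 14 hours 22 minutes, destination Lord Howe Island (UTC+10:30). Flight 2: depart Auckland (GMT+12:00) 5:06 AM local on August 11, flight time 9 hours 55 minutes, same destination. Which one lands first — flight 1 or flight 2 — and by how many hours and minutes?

the first, by 6 hours 12 minutes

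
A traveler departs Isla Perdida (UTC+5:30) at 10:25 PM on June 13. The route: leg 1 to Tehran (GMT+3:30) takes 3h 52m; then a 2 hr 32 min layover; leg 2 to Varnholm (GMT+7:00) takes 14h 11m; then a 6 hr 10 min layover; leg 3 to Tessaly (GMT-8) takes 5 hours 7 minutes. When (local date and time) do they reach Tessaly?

Convert departure to UTC: 10:25 PM − 5:30 = 4:55 PM UTC on Jun 13.
Add 3 hours 52 minutes leg 1 → 8:47 PM UTC.
Add 2 hours and 32 minutes layover in Tehran → 11:19 PM UTC.
Add 14 hours 11 minutes leg 2 → 1:30 PM UTC (Jun 14).
Add 6 hours and 10 minutes layover in Varnholm → 7:40 PM UTC.
Add 5 hours 7 minutes leg 3 → 12:47 AM UTC (Jun 15).
Tessaly is UTC−8:00, so local arrival = 12:47 AM − 8:00 = 4:47 PM on Jun 14.

4:47 PM on June 14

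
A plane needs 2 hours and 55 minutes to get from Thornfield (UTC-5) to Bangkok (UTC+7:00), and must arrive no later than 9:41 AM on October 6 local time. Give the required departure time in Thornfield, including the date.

Target arrival in UTC: 9:41 AM − 7:00 = 2:41 AM on Oct 6.
Subtract 2 hours and 55 minutes → departure 11:46 PM UTC on Oct 5.
Thornfield is UTC−5:00: 11:46 PM − 5:00 = 6:46 PM on Oct 5.

6:46 PM on October 5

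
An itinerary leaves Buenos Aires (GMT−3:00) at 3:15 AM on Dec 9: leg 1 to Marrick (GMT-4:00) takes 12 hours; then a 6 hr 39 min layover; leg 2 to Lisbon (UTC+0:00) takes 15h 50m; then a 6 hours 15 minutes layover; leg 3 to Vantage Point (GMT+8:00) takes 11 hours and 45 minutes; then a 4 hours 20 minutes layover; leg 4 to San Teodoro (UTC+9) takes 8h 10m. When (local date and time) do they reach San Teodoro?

Convert departure to UTC: 3:15 AM + 3:00 = 6:15 AM UTC on Dec 9.
Add 12 hours leg 1 → 6:15 PM UTC.
Add 6 hours and 39 minutes layover in Marrick → 12:54 AM UTC (Dec 10).
Add 15 hours 50 minutes leg 2 → 4:44 PM UTC.
Add 6 hours 15 minutes layover in Lisbon → 10:59 PM UTC.
Add 11 hours 45 minutes leg 3 → 10:44 AM UTC (Dec 11).
Add 4 hours 20 minutes layover in Vantage Point → 3:04 PM UTC.
Add 8 hours 10 minutes leg 4 → 11:14 PM UTC.
San Teodoro is UTC+9:00, so local arrival = 11:14 PM + 9:00 = 8:14 AM on Dec 12.

8:14 AM on Dec 12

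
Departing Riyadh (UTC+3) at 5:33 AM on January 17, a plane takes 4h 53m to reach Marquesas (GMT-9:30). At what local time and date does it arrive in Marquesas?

9:56 PM on January 16

Convert departure to UTC: 5:33 AM − 3:00 = 2:33 AM UTC on Jan 17.
Add 4 hours and 53 minutes travel time → 7:26 AM UTC.
Marquesas is UTC−9:30, so local arrival = 7:26 AM − 9:30 = 9:56 PM on Jan 16.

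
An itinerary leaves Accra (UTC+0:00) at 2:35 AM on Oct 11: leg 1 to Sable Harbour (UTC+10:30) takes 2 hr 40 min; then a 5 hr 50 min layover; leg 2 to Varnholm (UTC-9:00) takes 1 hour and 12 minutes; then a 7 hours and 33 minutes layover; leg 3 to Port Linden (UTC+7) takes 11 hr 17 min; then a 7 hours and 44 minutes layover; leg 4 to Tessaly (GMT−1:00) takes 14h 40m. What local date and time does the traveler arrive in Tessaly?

4:31 AM on October 13

Accra is at UTC+0, so departure is already 2:35 AM UTC on Oct 11.
Add 2 hours 40 minutes leg 1 → 5:15 AM UTC.
Add 5 hours and 50 minutes layover in Sable Harbour → 11:05 AM UTC.
Add 1 hour and 12 minutes leg 2 → 12:17 PM UTC.
Add 7 hours 33 minutes layover in Varnholm → 7:50 PM UTC.
Add 11 hours and 17 minutes leg 3 → 7:07 AM UTC (Oct 12).
Add 7 hours and 44 minutes layover in Port Linden → 2:51 PM UTC.
Add 14 hours and 40 minutes leg 4 → 5:31 AM UTC (Oct 13).
Tessaly is UTC−1:00, so local arrival = 5:31 AM − 1:00 = 4:31 AM on Oct 13.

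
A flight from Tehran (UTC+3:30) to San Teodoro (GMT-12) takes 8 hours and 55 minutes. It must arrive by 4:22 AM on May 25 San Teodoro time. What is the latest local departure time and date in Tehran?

Target arrival in UTC: 4:22 AM + 12:00 = 4:22 PM on May 25.
Subtract 8 hours 55 minutes → departure 7:27 AM UTC on May 25.
Tehran is UTC+3:30: 7:27 AM + 3:30 = 10:57 AM on May 25.

10:57 AM on May 25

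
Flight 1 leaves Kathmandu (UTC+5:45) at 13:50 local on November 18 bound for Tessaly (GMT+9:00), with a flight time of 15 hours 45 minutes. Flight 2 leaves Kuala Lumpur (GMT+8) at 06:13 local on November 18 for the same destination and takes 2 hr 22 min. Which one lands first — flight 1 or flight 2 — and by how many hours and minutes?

Flight 1 in UTC: 13:50 − 5:45 = 08:05 on Nov 18.
+15 hours 45 minutes → arrive 23:50 UTC on Nov 18.
Flight 2 in UTC: 06:13 − 8:00 = 22:13 on Nov 17.
+2 hours and 22 minutes → arrive 00:35 UTC on Nov 18.
Flight 2 lands earlier by 23 hours 15 minutes.

the second, by 23 hours 15 minutes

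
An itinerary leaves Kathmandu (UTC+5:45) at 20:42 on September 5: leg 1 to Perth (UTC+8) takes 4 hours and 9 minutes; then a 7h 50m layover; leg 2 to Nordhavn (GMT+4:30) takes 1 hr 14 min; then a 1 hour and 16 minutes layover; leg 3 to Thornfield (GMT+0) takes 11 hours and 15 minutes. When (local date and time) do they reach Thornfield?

16:41 on September 6

Convert departure to UTC: 20:42 − 5:45 = 14:57 UTC on Sep 5.
Add 4 hours and 9 minutes leg 1 → 19:06 UTC.
Add 7 hours 50 minutes layover in Perth → 02:56 UTC (Sep 6).
Add 1 hour and 14 minutes leg 2 → 04:10 UTC.
Add 1 hour and 16 minutes layover in Nordhavn → 05:26 UTC.
Add 11 hours and 15 minutes leg 3 → 16:41 UTC.
Thornfield is UTC+0, so local arrival is the same: 16:41 on Sep 6.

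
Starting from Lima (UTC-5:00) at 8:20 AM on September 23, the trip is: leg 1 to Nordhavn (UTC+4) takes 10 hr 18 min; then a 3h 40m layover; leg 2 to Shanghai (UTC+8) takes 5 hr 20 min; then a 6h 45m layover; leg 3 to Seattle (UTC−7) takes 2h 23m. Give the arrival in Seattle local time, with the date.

Convert departure to UTC: 8:20 AM + 5:00 = 1:20 PM UTC on Sep 23.
Add 10 hours 18 minutes leg 1 → 11:38 PM UTC.
Add 3 hours and 40 minutes layover in Nordhavn → 3:18 AM UTC (Sep 24).
Add 5 hours and 20 minutes leg 2 → 8:38 AM UTC.
Add 6 hours 45 minutes layover in Shanghai → 3:23 PM UTC.
Add 2 hours 23 minutes leg 3 → 5:46 PM UTC.
Seattle is UTC−7:00, so local arrival = 5:46 PM − 7:00 = 10:46 AM on Sep 24.

10:46 AM on September 24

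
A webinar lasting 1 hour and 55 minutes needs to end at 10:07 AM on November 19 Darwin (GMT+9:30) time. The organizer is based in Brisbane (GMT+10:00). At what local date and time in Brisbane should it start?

8:42 AM on November 19

Target end time in UTC: 10:07 AM − 9:30 = 12:37 AM on Nov 19.
Subtract 1 hour 55 minutes → start 10:42 PM UTC on Nov 18.
Brisbane is UTC+10:00: 10:42 PM + 10:00 = 8:42 AM on Nov 19.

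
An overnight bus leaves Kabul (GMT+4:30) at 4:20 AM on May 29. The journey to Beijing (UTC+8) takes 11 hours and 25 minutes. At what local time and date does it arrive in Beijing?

7:15 PM on May 29

Convert departure to UTC: 4:20 AM − 4:30 = 11:50 PM UTC on May 28.
Add 11 hours 25 minutes travel time → 11:15 AM UTC (May 29).
Beijing is UTC+8:00, so local arrival = 11:15 AM + 8:00 = 7:15 PM on May 29.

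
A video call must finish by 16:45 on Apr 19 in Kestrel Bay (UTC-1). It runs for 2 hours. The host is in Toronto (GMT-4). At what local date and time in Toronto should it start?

Target end time in UTC: 16:45 + 1:00 = 17:45 on Apr 19.
Subtract 2 hours → start 15:45 UTC on Apr 19.
Toronto is UTC−4:00: 15:45 − 4:00 = 11:45 on Apr 19.

11:45 on April 19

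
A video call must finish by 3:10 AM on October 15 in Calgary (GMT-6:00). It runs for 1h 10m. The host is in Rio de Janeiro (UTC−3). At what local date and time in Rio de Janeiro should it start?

5:00 AM on Oct 15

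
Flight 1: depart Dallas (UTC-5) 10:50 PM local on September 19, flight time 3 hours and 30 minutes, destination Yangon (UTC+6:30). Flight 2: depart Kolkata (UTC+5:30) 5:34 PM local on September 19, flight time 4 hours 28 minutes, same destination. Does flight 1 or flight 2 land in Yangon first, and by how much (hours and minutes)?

the second, by 14 hours 48 minutes

Flight 1 in UTC: 10:50 PM + 5:00 = 3:50 AM on Sep 20.
+3 hours 30 minutes → arrive 7:20 AM UTC on Sep 20.
Flight 2 in UTC: 5:34 PM − 5:30 = 12:04 PM on Sep 19.
+4 hours 28 minutes → arrive 4:32 PM UTC on Sep 19.
Flight 2 lands earlier by 14 hours 48 minutes.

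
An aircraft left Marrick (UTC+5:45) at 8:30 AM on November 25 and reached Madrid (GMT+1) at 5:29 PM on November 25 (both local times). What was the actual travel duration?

13 hours 44 minutes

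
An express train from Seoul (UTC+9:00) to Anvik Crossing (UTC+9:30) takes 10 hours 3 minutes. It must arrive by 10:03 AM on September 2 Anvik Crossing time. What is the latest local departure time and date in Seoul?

11:30 PM on September 1

Target arrival in UTC: 10:03 AM − 9:30 = 12:33 AM on Sep 2.
Subtract 10 hours and 3 minutes → departure 2:30 PM UTC on Sep 1.
Seoul is UTC+9:00: 2:30 PM + 9:00 = 11:30 PM on Sep 1.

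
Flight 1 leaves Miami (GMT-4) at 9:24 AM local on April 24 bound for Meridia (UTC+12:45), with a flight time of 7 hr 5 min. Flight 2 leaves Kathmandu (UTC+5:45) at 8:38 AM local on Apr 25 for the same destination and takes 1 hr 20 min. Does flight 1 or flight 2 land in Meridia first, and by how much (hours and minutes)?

Flight 1 in UTC: 9:24 AM + 4:00 = 1:24 PM on Apr 24.
+7 hours and 5 minutes → arrive 8:29 PM UTC on Apr 24.
Flight 2 in UTC: 8:38 AM − 5:45 = 2:53 AM on Apr 25.
+1 hour and 20 minutes → arrive 4:13 AM UTC on Apr 25.
Flight 1 lands earlier by 7 hours 44 minutes.

the first, by 7 hours 44 minutes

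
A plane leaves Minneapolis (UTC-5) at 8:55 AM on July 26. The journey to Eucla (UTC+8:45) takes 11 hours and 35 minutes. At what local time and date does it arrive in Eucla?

Eucla is 13:45 ahead of Minneapolis.
After 11 hours 35 minutes it is 8:30 PM in Minneapolis.
Shift by the zone difference: 8:30 PM + 13:45 = 10:15 AM on Jul 27 in Eucla.

10:15 AM on July 27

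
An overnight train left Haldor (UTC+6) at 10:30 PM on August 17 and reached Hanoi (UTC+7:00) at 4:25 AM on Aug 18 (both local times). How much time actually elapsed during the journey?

Departure in UTC: 10:30 PM − 6:00 = 4:30 PM on Aug 17.
Arrival in UTC: 4:25 AM − 7:00 = 9:25 PM on Aug 17.
Elapsed = 9:25 PM − 4:30 PM = 4 hours 55 minutes.

4 hours 55 minutes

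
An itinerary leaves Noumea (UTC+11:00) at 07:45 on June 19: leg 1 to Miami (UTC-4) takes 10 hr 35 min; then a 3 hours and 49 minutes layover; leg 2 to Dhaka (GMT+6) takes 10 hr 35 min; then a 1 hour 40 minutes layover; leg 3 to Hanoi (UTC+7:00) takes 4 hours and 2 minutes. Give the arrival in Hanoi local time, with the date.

Convert departure to UTC: 07:45 − 11:00 = 20:45 UTC on Jun 18.
Add 10 hours 35 minutes leg 1 → 07:20 UTC (Jun 19).
Add 3 hours and 49 minutes layover in Miami → 11:09 UTC.
Add 10 hours and 35 minutes leg 2 → 21:44 UTC.
Add 1 hour and 40 minutes layover in Dhaka → 23:24 UTC.
Add 4 hours 2 minutes leg 3 → 03:26 UTC (Jun 20).
Hanoi is UTC+7:00, so local arrival = 03:26 + 7:00 = 10:26 on Jun 20.

10:26 on June 20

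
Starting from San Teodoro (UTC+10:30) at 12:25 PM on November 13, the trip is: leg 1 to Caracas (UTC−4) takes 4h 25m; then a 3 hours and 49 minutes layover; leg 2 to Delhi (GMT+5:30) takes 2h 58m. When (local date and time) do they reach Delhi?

6:37 PM on November 13

Convert departure to UTC: 12:25 PM − 10:30 = 1:55 AM UTC on Nov 13.
Add 4 hours and 25 minutes leg 1 → 6:20 AM UTC.
Add 3 hours and 49 minutes layover in Caracas → 10:09 AM UTC.
Add 2 hours 58 minutes leg 2 → 1:07 PM UTC.
Delhi is UTC+5:30, so local arrival = 1:07 PM + 5:30 = 6:37 PM on Nov 13.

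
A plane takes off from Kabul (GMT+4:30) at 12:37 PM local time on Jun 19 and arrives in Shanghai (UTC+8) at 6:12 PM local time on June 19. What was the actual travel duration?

Shanghai is 3:30 ahead of Kabul.
Clock-face elapsed time (ignoring zones) is 5 hours 35 minutes.
Actual elapsed = 5 hours 35 minutes − 3:30 = 2 hours 5 minutes.

2 hours 5 minutes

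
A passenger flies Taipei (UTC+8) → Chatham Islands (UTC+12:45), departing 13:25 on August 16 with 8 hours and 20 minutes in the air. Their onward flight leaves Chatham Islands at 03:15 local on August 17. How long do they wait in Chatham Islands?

Convert departure to UTC: 13:25 − 8:00 = 05:25 UTC on Aug 16.
Add 8 hours and 20 minutes flight time → 13:45 UTC.
Chatham Islands is UTC+12:45, so local arrival = 13:45 + 12:45 = 02:30 on Aug 17.
Layover = 03:15 − 02:30 = 45 minutes.

45 minutes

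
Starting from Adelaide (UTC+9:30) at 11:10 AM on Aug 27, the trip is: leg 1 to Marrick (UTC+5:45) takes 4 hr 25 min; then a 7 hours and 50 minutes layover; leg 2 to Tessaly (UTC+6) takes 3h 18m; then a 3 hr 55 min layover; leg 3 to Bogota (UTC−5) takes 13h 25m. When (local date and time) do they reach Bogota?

Convert departure to UTC: 11:10 AM − 9:30 = 1:40 AM UTC on Aug 27.
Add 4 hours and 25 minutes leg 1 → 6:05 AM UTC.
Add 7 hours and 50 minutes layover in Marrick → 1:55 PM UTC.
Add 3 hours and 18 minutes leg 2 → 5:13 PM UTC.
Add 3 hours 55 minutes layover in Tessaly → 9:08 PM UTC.
Add 13 hours 25 minutes leg 3 → 10:33 AM UTC (Aug 28).
Bogota is UTC−5:00, so local arrival = 10:33 AM − 5:00 = 5:33 AM on Aug 28.

5:33 AM on August 28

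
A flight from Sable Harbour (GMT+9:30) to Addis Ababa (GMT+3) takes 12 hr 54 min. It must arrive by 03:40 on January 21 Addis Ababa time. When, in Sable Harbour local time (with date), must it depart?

21:16 on Jan 20

Target arrival in UTC: 03:40 − 3:00 = 00:40 on Jan 21.
Subtract 12 hours and 54 minutes → departure 11:46 UTC on Jan 20.
Sable Harbour is UTC+9:30: 11:46 + 9:30 = 21:16 on Jan 20.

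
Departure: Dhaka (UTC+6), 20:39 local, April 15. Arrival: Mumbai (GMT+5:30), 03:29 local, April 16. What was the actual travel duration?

7 hours 20 minutes

Mumbai is 0:30 behind Dhaka.
Clock-face elapsed time (ignoring zones) is 6 hours 50 minutes.
Actual elapsed = 6 hours 50 minutes + 0:30 = 7 hours 20 minutes.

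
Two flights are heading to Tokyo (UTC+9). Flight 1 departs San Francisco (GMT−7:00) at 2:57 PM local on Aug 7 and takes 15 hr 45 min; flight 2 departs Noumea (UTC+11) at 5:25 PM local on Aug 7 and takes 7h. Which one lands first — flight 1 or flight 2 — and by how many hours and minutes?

Flight 1 in UTC: 2:57 PM + 7:00 = 9:57 PM on Aug 7.
+15 hours 45 minutes → arrive 1:42 PM UTC on Aug 8.
Flight 2 in UTC: 5:25 PM − 11:00 = 6:25 AM on Aug 7.
+7 hours → arrive 1:25 PM UTC on Aug 7.
Flight 2 lands earlier by 24 hours 17 minutes.

the second, by 24 hours 17 minutes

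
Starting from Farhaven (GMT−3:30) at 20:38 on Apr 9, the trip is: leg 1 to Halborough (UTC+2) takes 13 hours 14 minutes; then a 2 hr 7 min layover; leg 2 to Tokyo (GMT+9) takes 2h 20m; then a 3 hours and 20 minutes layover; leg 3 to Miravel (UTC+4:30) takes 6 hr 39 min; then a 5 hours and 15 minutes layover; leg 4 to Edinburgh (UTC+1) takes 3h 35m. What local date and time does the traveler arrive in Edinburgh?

Convert departure to UTC: 20:38 + 3:30 = 00:08 UTC on Apr 10.
Add 13 hours 14 minutes leg 1 → 13:22 UTC.
Add 2 hours and 7 minutes layover in Halborough → 15:29 UTC.
Add 2 hours and 20 minutes leg 2 → 17:49 UTC.
Add 3 hours and 20 minutes layover in Tokyo → 21:09 UTC.
Add 6 hours and 39 minutes leg 3 → 03:48 UTC (Apr 11).
Add 5 hours and 15 minutes layover in Miravel → 09:03 UTC.
Add 3 hours 35 minutes leg 4 → 12:38 UTC.
Edinburgh is UTC+1:00, so local arrival = 12:38 + 1:00 = 13:38 on Apr 11.

13:38 on Apr 11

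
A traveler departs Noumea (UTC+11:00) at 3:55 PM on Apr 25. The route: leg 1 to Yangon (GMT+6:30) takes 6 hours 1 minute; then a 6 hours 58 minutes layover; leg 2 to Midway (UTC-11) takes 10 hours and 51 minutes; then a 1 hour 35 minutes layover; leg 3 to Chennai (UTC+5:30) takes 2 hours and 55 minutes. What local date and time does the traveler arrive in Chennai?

2:45 PM on April 26

Convert departure to UTC: 3:55 PM − 11:00 = 4:55 AM UTC on Apr 25.
Add 6 hours and 1 minute leg 1 → 10:56 AM UTC.
Add 6 hours 58 minutes layover in Yangon → 5:54 PM UTC.
Add 10 hours and 51 minutes leg 2 → 4:45 AM UTC (Apr 26).
Add 1 hour 35 minutes layover in Midway → 6:20 AM UTC.
Add 2 hours and 55 minutes leg 3 → 9:15 AM UTC.
Chennai is UTC+5:30, so local arrival = 9:15 AM + 5:30 = 2:45 PM on Apr 26.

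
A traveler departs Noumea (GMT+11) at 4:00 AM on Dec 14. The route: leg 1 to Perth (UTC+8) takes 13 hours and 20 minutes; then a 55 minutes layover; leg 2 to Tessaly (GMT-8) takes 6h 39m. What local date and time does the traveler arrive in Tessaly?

Convert departure to UTC: 4:00 AM − 11:00 = 5:00 PM UTC on Dec 13.
Add 13 hours 20 minutes leg 1 → 6:20 AM UTC (Dec 14).
Add 55 minutes layover in Perth → 7:15 AM UTC.
Add 6 hours 39 minutes leg 2 → 1:54 PM UTC.
Tessaly is UTC−8:00, so local arrival = 1:54 PM − 8:00 = 5:54 AM on Dec 14.

5:54 AM on Dec 14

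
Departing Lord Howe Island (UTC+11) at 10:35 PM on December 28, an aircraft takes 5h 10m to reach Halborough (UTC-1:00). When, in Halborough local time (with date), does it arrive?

Convert departure to UTC: 10:35 PM − 11:00 = 11:35 AM UTC on Dec 28.
Add 5 hours and 10 minutes travel time → 4:45 PM UTC.
Halborough is UTC−1:00, so local arrival = 4:45 PM − 1:00 = 3:45 PM on Dec 28.

3:45 PM on December 28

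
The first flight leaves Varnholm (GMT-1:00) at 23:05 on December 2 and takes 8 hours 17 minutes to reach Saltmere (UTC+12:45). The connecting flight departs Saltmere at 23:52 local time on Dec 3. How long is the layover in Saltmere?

Convert departure to UTC: 23:05 + 1:00 = 00:05 UTC on Dec 3.
Add 8 hours and 17 minutes flight time → 08:22 UTC.
Saltmere is UTC+12:45, so local arrival = 08:22 + 12:45 = 21:07 on Dec 3.
Layover = 23:52 − 21:07 = 2 hours 45 minutes.

2 hours 45 minutes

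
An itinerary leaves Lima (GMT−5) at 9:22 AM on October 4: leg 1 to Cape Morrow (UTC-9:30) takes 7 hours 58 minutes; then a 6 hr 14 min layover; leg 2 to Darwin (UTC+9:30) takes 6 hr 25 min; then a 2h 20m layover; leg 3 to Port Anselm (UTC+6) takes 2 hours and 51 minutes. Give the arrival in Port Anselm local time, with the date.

Convert departure to UTC: 9:22 AM + 5:00 = 2:22 PM UTC on Oct 4.
Add 7 hours 58 minutes leg 1 → 10:20 PM UTC.
Add 6 hours 14 minutes layover in Cape Morrow → 4:34 AM UTC (Oct 5).
Add 6 hours 25 minutes leg 2 → 10:59 AM UTC.
Add 2 hours and 20 minutes layover in Darwin → 1:19 PM UTC.
Add 2 hours 51 minutes leg 3 → 4:10 PM UTC.
Port Anselm is UTC+6:00, so local arrival = 4:10 PM + 6:00 = 10:10 PM on Oct 5.

10:10 PM on Oct 5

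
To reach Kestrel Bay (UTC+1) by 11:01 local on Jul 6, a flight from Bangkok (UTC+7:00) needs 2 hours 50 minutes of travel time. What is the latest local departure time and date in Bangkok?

14:11 on July 6

Target arrival in UTC: 11:01 − 1:00 = 10:01 on Jul 6.
Subtract 2 hours 50 minutes → departure 07:11 UTC on Jul 6.
Bangkok is UTC+7:00: 07:11 + 7:00 = 14:11 on Jul 6.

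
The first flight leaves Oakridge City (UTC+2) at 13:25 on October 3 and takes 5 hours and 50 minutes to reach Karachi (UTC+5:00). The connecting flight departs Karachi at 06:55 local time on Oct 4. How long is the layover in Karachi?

8 hours 40 minutes

Convert departure to UTC: 13:25 − 2:00 = 11:25 UTC on Oct 3.
Add 5 hours 50 minutes flight time → 17:15 UTC.
Karachi is UTC+5:00, so local arrival = 17:15 + 5:00 = 22:15 on Oct 3.
Layover = 06:55 − 22:15 (+1 day) = 8 hours 40 minutes.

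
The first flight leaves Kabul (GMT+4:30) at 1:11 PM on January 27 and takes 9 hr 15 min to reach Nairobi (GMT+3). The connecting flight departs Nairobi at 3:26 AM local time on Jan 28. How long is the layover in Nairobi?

6 hours 30 minutes

Convert departure to UTC: 1:11 PM − 4:30 = 8:41 AM UTC on Jan 27.
Add 9 hours and 15 minutes flight time → 5:56 PM UTC.
Nairobi is UTC+3:00, so local arrival = 5:56 PM + 3:00 = 8:56 PM on Jan 27.
Layover = 3:26 AM − 8:56 PM (+1 day) = 6 hours 30 minutes.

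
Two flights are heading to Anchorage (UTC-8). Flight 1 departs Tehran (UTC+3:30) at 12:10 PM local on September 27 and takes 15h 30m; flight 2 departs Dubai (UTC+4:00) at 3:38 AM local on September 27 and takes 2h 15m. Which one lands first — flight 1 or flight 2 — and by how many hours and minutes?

the second, by 22 hours 17 minutes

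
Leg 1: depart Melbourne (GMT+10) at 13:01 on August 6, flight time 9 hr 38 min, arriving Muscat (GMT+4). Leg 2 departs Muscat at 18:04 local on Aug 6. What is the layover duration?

1 hour 25 minutes

Convert departure to UTC: 13:01 − 10:00 = 03:01 UTC on Aug 6.
Add 9 hours and 38 minutes flight time → 12:39 UTC.
Muscat is UTC+4:00, so local arrival = 12:39 + 4:00 = 16:39 on Aug 6.
Layover = 18:04 − 16:39 = 1 hour 25 minutes.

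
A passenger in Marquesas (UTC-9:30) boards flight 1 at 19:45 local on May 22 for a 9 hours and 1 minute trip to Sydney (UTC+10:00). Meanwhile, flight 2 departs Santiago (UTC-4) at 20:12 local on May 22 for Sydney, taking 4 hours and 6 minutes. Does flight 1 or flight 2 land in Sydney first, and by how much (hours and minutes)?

the second, by 9 hours 58 minutes

Flight 1 in UTC: 19:45 + 9:30 = 05:15 on May 23.
+9 hours and 1 minute → arrive 14:16 UTC on May 23.
Flight 2 in UTC: 20:12 + 4:00 = 00:12 on May 23.
+4 hours and 6 minutes → arrive 04:18 UTC on May 23.
Flight 2 lands earlier by 9 hours 58 minutes.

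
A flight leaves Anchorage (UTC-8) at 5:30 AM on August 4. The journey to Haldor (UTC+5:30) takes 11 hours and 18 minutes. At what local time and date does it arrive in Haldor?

Convert departure to UTC: 5:30 AM + 8:00 = 1:30 PM UTC on Aug 4.
Add 11 hours 18 minutes travel time → 12:48 AM UTC (Aug 5).
Haldor is UTC+5:30, so local arrival = 12:48 AM + 5:30 = 6:18 AM on Aug 5.

6:18 AM on August 5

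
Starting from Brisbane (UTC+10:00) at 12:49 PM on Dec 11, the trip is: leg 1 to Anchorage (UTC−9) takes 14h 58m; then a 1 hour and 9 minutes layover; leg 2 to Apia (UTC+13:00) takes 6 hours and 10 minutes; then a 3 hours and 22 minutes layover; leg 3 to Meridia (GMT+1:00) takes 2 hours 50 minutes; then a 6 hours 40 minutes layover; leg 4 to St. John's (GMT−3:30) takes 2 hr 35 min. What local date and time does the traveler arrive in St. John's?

1:03 PM on Dec 12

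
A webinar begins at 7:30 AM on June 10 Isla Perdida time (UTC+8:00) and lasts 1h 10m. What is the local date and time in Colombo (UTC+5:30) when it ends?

Colombo is 2:30 behind Isla Perdida.
After 1 hour 10 minutes it is 8:40 AM in Isla Perdida.
Shift by the zone difference: 8:40 AM − 2:30 = 6:10 AM on Jun 10 in Colombo.

6:10 AM on Jun 10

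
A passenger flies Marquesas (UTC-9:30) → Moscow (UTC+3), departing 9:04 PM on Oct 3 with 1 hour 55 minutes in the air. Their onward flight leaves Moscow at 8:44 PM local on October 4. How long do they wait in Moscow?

9 hours 15 minutes

Convert departure to UTC: 9:04 PM + 9:30 = 6:34 AM UTC on Oct 4.
Add 1 hour 55 minutes flight time → 8:29 AM UTC.
Moscow is UTC+3:00, so local arrival = 8:29 AM + 3:00 = 11:29 AM on Oct 4.
Layover = 8:44 PM − 11:29 AM = 9 hours 15 minutes.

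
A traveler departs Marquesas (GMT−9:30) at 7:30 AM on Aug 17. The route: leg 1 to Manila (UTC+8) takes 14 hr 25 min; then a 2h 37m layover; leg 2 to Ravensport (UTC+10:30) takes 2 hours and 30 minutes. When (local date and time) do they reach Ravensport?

Convert departure to UTC: 7:30 AM + 9:30 = 5:00 PM UTC on Aug 17.
Add 14 hours and 25 minutes leg 1 → 7:25 AM UTC (Aug 18).
Add 2 hours and 37 minutes layover in Manila → 10:02 AM UTC.
Add 2 hours 30 minutes leg 2 → 12:32 PM UTC.
Ravensport is UTC+10:30, so local arrival = 12:32 PM + 10:30 = 11:02 PM on Aug 18.

11:02 PM on August 18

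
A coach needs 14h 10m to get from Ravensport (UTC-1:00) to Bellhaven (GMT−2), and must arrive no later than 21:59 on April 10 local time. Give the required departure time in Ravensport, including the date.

Target arrival in UTC: 21:59 + 2:00 = 23:59 on Apr 10.
Subtract 14 hours 10 minutes → departure 09:49 UTC on Apr 10.
Ravensport is UTC−1:00: 09:49 − 1:00 = 08:49 on Apr 10.

08:49 on Apr 10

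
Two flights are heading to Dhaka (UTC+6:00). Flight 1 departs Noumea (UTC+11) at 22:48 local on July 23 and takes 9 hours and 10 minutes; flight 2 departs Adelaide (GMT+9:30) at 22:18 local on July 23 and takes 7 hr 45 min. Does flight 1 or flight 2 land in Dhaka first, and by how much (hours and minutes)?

Flight 1 in UTC: 22:48 − 11:00 = 11:48 on Jul 23.
+9 hours and 10 minutes → arrive 20:58 UTC on Jul 23.
Flight 2 in UTC: 22:18 − 9:30 = 12:48 on Jul 23.
+7 hours 45 minutes → arrive 20:33 UTC on Jul 23.
Flight 2 lands earlier by 25 minutes.

the second, by 25 minutes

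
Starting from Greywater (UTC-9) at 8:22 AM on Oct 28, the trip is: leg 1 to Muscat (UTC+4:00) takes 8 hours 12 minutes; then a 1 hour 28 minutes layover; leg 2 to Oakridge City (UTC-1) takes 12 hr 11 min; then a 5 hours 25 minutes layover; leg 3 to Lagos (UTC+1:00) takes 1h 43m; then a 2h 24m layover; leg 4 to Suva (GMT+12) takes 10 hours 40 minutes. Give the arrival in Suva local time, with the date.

11:25 PM on Oct 30

Convert departure to UTC: 8:22 AM + 9:00 = 5:22 PM UTC on Oct 28.
Add 8 hours and 12 minutes leg 1 → 1:34 AM UTC (Oct 29).
Add 1 hour 28 minutes layover in Muscat → 3:02 AM UTC.
Add 12 hours and 11 minutes leg 2 → 3:13 PM UTC.
Add 5 hours and 25 minutes layover in Oakridge City → 8:38 PM UTC.
Add 1 hour 43 minutes leg 3 → 10:21 PM UTC.
Add 2 hours and 24 minutes layover in Lagos → 12:45 AM UTC (Oct 30).
Add 10 hours and 40 minutes leg 4 → 11:25 AM UTC.
Suva is UTC+12:00, so local arrival = 11:25 AM + 12:00 = 11:25 PM on Oct 30.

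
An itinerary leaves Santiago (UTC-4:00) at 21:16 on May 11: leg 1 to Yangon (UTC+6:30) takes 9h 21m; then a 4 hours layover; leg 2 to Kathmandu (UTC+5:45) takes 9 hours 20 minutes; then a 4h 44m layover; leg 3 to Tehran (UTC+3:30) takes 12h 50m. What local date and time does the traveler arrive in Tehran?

21:01 on May 13

Convert departure to UTC: 21:16 + 4:00 = 01:16 UTC on May 12.
Add 9 hours and 21 minutes leg 1 → 10:37 UTC.
Add 4 hours layover in Yangon → 14:37 UTC.
Add 9 hours and 20 minutes leg 2 → 23:57 UTC.
Add 4 hours 44 minutes layover in Kathmandu → 04:41 UTC (May 13).
Add 12 hours 50 minutes leg 3 → 17:31 UTC.
Tehran is UTC+3:30, so local arrival = 17:31 + 3:30 = 21:01 on May 13.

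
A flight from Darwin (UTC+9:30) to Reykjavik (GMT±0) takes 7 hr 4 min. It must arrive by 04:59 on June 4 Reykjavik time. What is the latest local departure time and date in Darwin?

Target arrival is already UTC: 04:59 on Jun 4.
Subtract 7 hours 4 minutes → departure 21:55 UTC on Jun 3.
Darwin is UTC+9:30: 21:55 + 9:30 = 07:25 on Jun 4.

07:25 on June 4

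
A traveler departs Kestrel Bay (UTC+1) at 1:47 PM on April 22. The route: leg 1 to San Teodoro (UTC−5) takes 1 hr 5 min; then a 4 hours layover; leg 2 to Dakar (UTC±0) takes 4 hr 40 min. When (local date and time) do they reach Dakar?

10:32 PM on April 22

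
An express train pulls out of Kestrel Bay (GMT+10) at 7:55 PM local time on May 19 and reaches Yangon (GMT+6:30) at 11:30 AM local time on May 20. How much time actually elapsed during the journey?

Departure in UTC: 7:55 PM − 10:00 = 9:55 AM on May 19.
Arrival in UTC: 11:30 AM − 6:30 = 5:00 AM on May 20.
Elapsed = 5:00 AM − 9:55 AM (+1 day) = 19 hours 5 minutes.

19 hours 5 minutes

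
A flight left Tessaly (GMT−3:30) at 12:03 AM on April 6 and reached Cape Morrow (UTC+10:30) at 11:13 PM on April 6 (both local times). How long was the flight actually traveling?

9 hours 10 minutes

Departure in UTC: 12:03 AM + 3:30 = 3:33 AM on Apr 6.
Arrival in UTC: 11:13 PM − 10:30 = 12:43 PM on Apr 6.
Elapsed = 12:43 PM − 3:33 AM = 9 hours 10 minutes.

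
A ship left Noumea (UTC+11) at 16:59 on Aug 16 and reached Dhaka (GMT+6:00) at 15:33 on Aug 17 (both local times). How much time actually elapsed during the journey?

27 hours 34 minutes

Departure in UTC: 16:59 − 11:00 = 05:59 on Aug 16.
Arrival in UTC: 15:33 − 6:00 = 09:33 on Aug 17.
Elapsed = 09:33 − 05:59 (+1 day) = 27 hours 34 minutes.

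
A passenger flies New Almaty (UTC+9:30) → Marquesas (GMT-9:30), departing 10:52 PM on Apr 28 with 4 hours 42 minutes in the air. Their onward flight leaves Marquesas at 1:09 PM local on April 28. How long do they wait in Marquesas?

4 hours 35 minutes

Convert departure to UTC: 10:52 PM − 9:30 = 1:22 PM UTC on Apr 28.
Add 4 hours 42 minutes flight time → 6:04 PM UTC.
Marquesas is UTC−9:30, so local arrival = 6:04 PM − 9:30 = 8:34 AM on Apr 28.
Layover = 1:09 PM − 8:34 AM = 4 hours 35 minutes.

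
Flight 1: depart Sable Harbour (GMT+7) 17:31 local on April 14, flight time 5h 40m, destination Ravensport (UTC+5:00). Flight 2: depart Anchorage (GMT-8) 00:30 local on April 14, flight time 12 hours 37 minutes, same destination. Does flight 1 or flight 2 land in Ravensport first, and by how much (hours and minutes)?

the first, by 4 hours 56 minutes

Flight 1 in UTC: 17:31 − 7:00 = 10:31 on Apr 14.
+5 hours 40 minutes → arrive 16:11 UTC on Apr 14.
Flight 2 in UTC: 00:30 + 8:00 = 08:30 on Apr 14.
+12 hours 37 minutes → arrive 21:07 UTC on Apr 14.
Flight 1 lands earlier by 4 hours 56 minutes.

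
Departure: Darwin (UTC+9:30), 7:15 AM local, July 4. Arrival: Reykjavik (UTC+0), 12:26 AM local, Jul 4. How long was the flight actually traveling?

2 hours 41 minutes

Reykjavik is 9:30 behind Darwin.
Clock-face elapsed time (ignoring zones) is −6 hours 49 minutes.
Actual elapsed = −6 hours 49 minutes + 9:30 = 2 hours 41 minutes.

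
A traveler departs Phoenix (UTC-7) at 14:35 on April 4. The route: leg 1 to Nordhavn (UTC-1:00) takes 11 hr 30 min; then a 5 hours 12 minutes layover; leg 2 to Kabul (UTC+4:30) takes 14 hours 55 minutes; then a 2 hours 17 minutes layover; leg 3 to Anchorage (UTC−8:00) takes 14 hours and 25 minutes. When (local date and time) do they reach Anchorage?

13:54 on Apr 6

Convert departure to UTC: 14:35 + 7:00 = 21:35 UTC on Apr 4.
Add 11 hours and 30 minutes leg 1 → 09:05 UTC (Apr 5).
Add 5 hours 12 minutes layover in Nordhavn → 14:17 UTC.
Add 14 hours and 55 minutes leg 2 → 05:12 UTC (Apr 6).
Add 2 hours 17 minutes layover in Kabul → 07:29 UTC.
Add 14 hours 25 minutes leg 3 → 21:54 UTC.
Anchorage is UTC−8:00, so local arrival = 21:54 − 8:00 = 13:54 on Apr 6.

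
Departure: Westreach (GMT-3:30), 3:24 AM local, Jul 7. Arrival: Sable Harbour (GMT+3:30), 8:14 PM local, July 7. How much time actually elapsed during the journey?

Sable Harbour is 7:00 ahead of Westreach.
Clock-face elapsed time (ignoring zones) is 16 hours 50 minutes.
Actual elapsed = 16 hours 50 minutes − 7:00 = 9 hours 50 minutes.

9 hours 50 minutes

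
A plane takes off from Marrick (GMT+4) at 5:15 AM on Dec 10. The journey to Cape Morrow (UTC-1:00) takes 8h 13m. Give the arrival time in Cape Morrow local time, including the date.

8:28 AM on December 10

Convert departure to UTC: 5:15 AM − 4:00 = 1:15 AM UTC on Dec 10.
Add 8 hours and 13 minutes travel time → 9:28 AM UTC.
Cape Morrow is UTC−1:00, so local arrival = 9:28 AM − 1:00 = 8:28 AM on Dec 10.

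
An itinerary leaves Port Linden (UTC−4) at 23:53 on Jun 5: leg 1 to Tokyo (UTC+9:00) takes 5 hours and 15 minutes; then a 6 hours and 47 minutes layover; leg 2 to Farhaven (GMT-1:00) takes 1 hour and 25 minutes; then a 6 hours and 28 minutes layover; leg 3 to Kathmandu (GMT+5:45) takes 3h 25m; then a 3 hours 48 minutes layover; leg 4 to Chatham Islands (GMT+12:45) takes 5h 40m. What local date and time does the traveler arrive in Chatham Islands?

Convert departure to UTC: 23:53 + 4:00 = 03:53 UTC on Jun 6.
Add 5 hours and 15 minutes leg 1 → 09:08 UTC.
Add 6 hours 47 minutes layover in Tokyo → 15:55 UTC.
Add 1 hour and 25 minutes leg 2 → 17:20 UTC.
Add 6 hours 28 minutes layover in Farhaven → 23:48 UTC.
Add 3 hours and 25 minutes leg 3 → 03:13 UTC (Jun 7).
Add 3 hours 48 minutes layover in Kathmandu → 07:01 UTC.
Add 5 hours 40 minutes leg 4 → 12:41 UTC.
Chatham Islands is UTC+12:45, so local arrival = 12:41 + 12:45 = 01:26 on Jun 8.

01:26 on June 8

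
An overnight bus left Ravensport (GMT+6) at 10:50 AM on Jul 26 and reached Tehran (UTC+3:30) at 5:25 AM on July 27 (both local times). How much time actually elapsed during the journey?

Departure in UTC: 10:50 AM − 6:00 = 4:50 AM on Jul 26.
Arrival in UTC: 5:25 AM − 3:30 = 1:55 AM on Jul 27.
Elapsed = 1:55 AM − 4:50 AM (+1 day) = 21 hours 5 minutes.

21 hours 5 minutes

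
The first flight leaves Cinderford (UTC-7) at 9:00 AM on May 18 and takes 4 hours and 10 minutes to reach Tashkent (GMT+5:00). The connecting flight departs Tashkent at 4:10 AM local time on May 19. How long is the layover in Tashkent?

Convert departure to UTC: 9:00 AM + 7:00 = 4:00 PM UTC on May 18.
Add 4 hours 10 minutes flight time → 8:10 PM UTC.
Tashkent is UTC+5:00, so local arrival = 8:10 PM + 5:00 = 1:10 AM on May 19.
Layover = 4:10 AM − 1:10 AM = 3 hours.

3 hours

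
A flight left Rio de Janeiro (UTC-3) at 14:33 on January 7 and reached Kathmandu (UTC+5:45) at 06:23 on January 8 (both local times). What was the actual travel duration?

Kathmandu is 8:45 ahead of Rio de Janeiro.
Clock-face elapsed time (ignoring zones) is 15 hours 50 minutes.
Actual elapsed = 15 hours 50 minutes − 8:45 = 7 hours 5 minutes.

7 hours 5 minutes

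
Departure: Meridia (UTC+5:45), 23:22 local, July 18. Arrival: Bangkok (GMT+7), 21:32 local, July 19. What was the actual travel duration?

20 hours 55 minutes

Bangkok is 1:15 ahead of Meridia.
Clock-face elapsed time (ignoring zones) is 22 hours 10 minutes.
Actual elapsed = 22 hours 10 minutes − 1:15 = 20 hours 55 minutes.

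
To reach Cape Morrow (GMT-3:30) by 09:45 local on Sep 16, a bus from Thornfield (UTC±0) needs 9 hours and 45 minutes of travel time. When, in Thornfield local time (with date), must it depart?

03:30 on September 16

Target arrival in UTC: 09:45 + 3:30 = 13:15 on Sep 16.
Subtract 9 hours and 45 minutes → departure 03:30 UTC on Sep 16.
Thornfield is UTC+0, so departure is 03:30 on Sep 16.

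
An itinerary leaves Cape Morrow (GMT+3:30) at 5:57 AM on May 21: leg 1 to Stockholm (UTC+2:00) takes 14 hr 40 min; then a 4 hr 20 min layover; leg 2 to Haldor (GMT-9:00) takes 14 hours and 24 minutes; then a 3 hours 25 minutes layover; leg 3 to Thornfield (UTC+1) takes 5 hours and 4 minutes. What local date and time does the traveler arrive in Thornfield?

9:20 PM on May 22

Convert departure to UTC: 5:57 AM − 3:30 = 2:27 AM UTC on May 21.
Add 14 hours and 40 minutes leg 1 → 5:07 PM UTC.
Add 4 hours 20 minutes layover in Stockholm → 9:27 PM UTC.
Add 14 hours 24 minutes leg 2 → 11:51 AM UTC (May 22).
Add 3 hours and 25 minutes layover in Haldor → 3:16 PM UTC.
Add 5 hours and 4 minutes leg 3 → 8:20 PM UTC.
Thornfield is UTC+1:00, so local arrival = 8:20 PM + 1:00 = 9:20 PM on May 22.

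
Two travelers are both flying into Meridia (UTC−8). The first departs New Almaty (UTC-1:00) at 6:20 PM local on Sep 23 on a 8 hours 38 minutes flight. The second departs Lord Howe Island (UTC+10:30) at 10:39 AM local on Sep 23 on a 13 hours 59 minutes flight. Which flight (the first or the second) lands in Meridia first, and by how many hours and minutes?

the second, by 13 hours 50 minutes

Flight 1 in UTC: 6:20 PM + 1:00 = 7:20 PM on Sep 23.
+8 hours and 38 minutes → arrive 3:58 AM UTC on Sep 24.
Flight 2 in UTC: 10:39 AM − 10:30 = 12:09 AM on Sep 23.
+13 hours and 59 minutes → arrive 2:08 PM UTC on Sep 23.
Flight 2 lands earlier by 13 hours 50 minutes.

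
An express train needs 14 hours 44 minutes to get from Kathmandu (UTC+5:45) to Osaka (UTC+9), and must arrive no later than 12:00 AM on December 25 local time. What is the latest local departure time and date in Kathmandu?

Target arrival in UTC: 12:00 AM − 9:00 = 3:00 PM on Dec 24.
Subtract 14 hours 44 minutes → departure 12:16 AM UTC on Dec 24.
Kathmandu is UTC+5:45: 12:16 AM + 5:45 = 6:01 AM on Dec 24.

6:01 AM on Dec 24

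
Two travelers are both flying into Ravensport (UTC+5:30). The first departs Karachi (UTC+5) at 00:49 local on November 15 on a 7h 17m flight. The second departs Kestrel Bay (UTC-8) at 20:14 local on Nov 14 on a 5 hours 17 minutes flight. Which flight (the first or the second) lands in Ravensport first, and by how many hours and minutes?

Flight 1 in UTC: 00:49 − 5:00 = 19:49 on Nov 14.
+7 hours and 17 minutes → arrive 03:06 UTC on Nov 15.
Flight 2 in UTC: 20:14 + 8:00 = 04:14 on Nov 15.
+5 hours and 17 minutes → arrive 09:31 UTC on Nov 15.
Flight 1 lands earlier by 6 hours 25 minutes.

the first, by 6 hours 25 minutes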